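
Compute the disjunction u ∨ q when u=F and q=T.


Disjunction is false only when both operands are false.
Substitute: u=F, q=T.
F ∨ T evaluates to T.

T


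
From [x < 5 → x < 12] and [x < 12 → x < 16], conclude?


Hypothetical syllogism: from (P → Q) and (Q → R), infer (P → R).
Chain the two implications through the shared middle term 'x < 12'.

x < 5 → x < 16


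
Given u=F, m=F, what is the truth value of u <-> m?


Biconditional is true when both operands have the same truth value.
Substitute: u=F, m=F.
F <-> F evaluates to T.

T


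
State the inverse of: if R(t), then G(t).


The inverse of (P → Q) is (¬P → ¬Q). It is equivalent to the converse, not to the original.
Here P = 'R(t)' and Q = 'G(t)'.

If not (R(t)), then not (G(t)).


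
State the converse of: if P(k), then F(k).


The converse of (P → Q) is (Q → P). It is not in general equivalent to the original.
Here P = 'P(k)' and Q = 'F(k)'.

If F(k), then P(k).


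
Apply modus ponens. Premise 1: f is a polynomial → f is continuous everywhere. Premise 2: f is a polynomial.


Modus ponens: from (P → Q) and P, infer Q.
P = 'f is a polynomial' is asserted, and P → Q holds, so Q follows.

f is continuous everywhere.


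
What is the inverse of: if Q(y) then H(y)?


The inverse of (P → Q) is (¬P → ¬Q). It is equivalent to the converse, not to the original.
Here P = 'Q(y)' and Q = 'H(y)'.

If not (Q(y)), then not (H(y)).


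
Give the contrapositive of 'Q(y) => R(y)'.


The contrapositive of (P → Q) is (¬Q → ¬P); it is logically equivalent to the original.
Here P = 'Q(y)' and Q = 'R(y)'.

If not (R(y)), then not (Q(y)).


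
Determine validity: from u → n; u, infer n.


This matches the form of modus ponens: the conclusion follows in every model of the premises.

Valid.


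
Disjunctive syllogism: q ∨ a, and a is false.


Disjunctive syllogism: from (P ∨ Q) and ¬P, infer Q.
One disjunct, 'a', is ruled out; the other must hold.

q


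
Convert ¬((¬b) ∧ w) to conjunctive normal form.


Step 1: Apply De Morgan: ¬((¬b) ∧ w) = ¬(¬b) ∨ ¬w.
Step 2: Eliminate any double negations (¬¬X = X).

b ∨ (¬w)


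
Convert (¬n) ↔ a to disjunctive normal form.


Step 1: (¬n) ↔ a is true exactly when both agree: ((¬n) ∧ a) ∨ (¬(¬n) ∧ ¬a).
Step 2: Eliminate any double negations (¬¬X = X).

((¬n) ∧ a) ∨ (n ∧ (¬a))


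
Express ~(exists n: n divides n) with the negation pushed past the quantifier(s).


¬(forall x: φ) = exists x: ¬φ, and ¬(exists x: φ) = forall x: ¬φ.
Apply to the existential statement.

forall n: ~(n divides n)


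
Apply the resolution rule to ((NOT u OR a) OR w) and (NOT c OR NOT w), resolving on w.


The clauses contain complementary literals w and NOTw.
Resolution eliminates this pair and disjoins the remaining literals (merging duplicates).

((NOT u OR a) OR NOT c)


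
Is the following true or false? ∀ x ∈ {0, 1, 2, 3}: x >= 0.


Evaluate the predicate on each element: 0:T, 1:T, 2:T, 3:T.
Every element satisfies the predicate.

T


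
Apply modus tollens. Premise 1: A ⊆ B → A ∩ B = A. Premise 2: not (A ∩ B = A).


Modus tollens: from (P → Q) and ¬Q, infer ¬P.
Q = 'A ∩ B = A' is denied; since P → Q, P must also fail.

Not (A ⊆ B).


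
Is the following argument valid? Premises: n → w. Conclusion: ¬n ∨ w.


This matches the form of material implication: the conclusion follows in every model of the premises.

Valid.


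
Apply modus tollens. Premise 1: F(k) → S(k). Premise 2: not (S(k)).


Modus tollens: from (P → Q) and ¬Q, infer ¬P.
Q = 'S(k)' is denied; since P → Q, P must also fail.

Not (F(k)).


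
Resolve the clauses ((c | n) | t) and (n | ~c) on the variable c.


The clauses contain complementary literals c and ~c.
Resolution eliminates this pair and disjoins the remaining literals (merging duplicates).

(n | t)


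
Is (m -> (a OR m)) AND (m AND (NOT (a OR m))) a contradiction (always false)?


Truth table over {a, m}:
a | m | φ
---------
F | F | F
T | F | F
F | T | F
T | T | F
Every row is false.

Yes, it is a contradiction.


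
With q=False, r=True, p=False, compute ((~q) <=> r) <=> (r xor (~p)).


Substitute q=False, r=True, p=False:
~q = True
(~q) <=> r = True <=> True = True
~p = True
r xor (~p) = True xor True = False
((~q) <=> r) <=> (r xor (~p)) = True <=> False = False

False


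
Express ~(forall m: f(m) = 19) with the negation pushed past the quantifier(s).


¬(forall x: φ) = exists x: ¬φ, and ¬(exists x: φ) = forall x: ¬φ.
Apply to the universal statement.

exists m: ~(f(m) = 19)


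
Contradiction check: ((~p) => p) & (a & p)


Truth table over {a, p}:
a | p | φ
---------
False | False | False
True | False | False
False | True | False
True | True | True
Satisfying assignment at row 4: a=True, p=True gives True.

No, it is not a contradiction.


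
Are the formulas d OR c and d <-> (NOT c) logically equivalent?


Compare truth tables:
c | d | φ | ψ
-------------
F | F | F | F
T | F | T | T
F | T | T | T
T | T | T | F
They differ at row 4 (c=T, d=T): φ=T but ψ=F.

No, they are not logically equivalent.


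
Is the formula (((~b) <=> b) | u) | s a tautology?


Build the truth table over {b, s, u}:
b | s | u | φ
-------------
False | False | False | False
True | False | False | False
False | True | False | True
True | True | False | True
False | False | True | True
True | False | True | True
False | True | True | True
True | True | True | True
Counterexample at row 1: with b=False, s=False, u=False, the formula is False.

No, it is not a tautology.


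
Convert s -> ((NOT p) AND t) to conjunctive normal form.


Step 1: Rewrite s → ((¬p) ∧ t) as ¬s ∨ ((¬p) ∧ t).
Step 2: Distribute ∨ over ∧.

((NOT s) OR (NOT p)) AND ((NOT s) OR t)


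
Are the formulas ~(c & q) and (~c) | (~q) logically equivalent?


Compare truth tables:
c | q | φ | ψ
-------------
False | False | True | True
True | False | True | True
False | True | True | True
True | True | False | False
The columns φ and ψ agree on every row.

Yes, they are logically equivalent.


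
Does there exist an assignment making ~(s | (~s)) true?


Check all 2 assignments over {s}:
s | φ
-----
False | False
True | False
No assignment makes the formula true.

Unsatisfiable.


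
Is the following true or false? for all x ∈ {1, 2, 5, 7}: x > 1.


Evaluate the predicate on each element: 1:F, 2:T, 5:T, 7:T.
Counterexample x = 1 fails the predicate.

F


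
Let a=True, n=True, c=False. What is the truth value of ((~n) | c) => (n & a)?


Substitute a=True, n=True, c=False:
~n = False
(~n) | c = False | False = False
n & a = True & True = True
((~n) | c) => (n & a) = False => True = True

True


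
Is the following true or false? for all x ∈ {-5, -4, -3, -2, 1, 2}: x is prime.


Evaluate the predicate on each element: -5:F, -4:F, -3:F, -2:F, 1:F, 2:T.
Counterexample x = -5 fails the predicate.

F


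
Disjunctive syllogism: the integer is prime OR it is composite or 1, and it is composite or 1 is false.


Disjunctive syllogism: from (P ∨ Q) and ¬P, infer Q.
One disjunct, 'it is composite or 1', is ruled out; the other must hold.

the integer is prime


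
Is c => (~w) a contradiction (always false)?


Truth table over {c, w}:
c | w | φ
---------
False | False | True
True | False | True
False | True | True
True | True | False
Satisfying assignment at row 1: c=False, w=False gives True.

No, it is not a contradiction.


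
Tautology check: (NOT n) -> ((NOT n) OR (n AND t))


Build the truth table over {n, t}:
n | t | φ
---------
F | F | T
T | F | T
F | T | T
T | T | T
Every row evaluates to true.

Yes, it is a tautology.


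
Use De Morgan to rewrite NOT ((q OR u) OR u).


De Morgan: the negation of a disjunction is the conjunction of the negations.
Distribute NOT across OR, flipping it to AND, and negate each literal.

((NOT q) AND (NOT u)) AND (NOT u)


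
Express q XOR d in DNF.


Step 1: q ⊕ d is true exactly when they disagree: (q ∧ ¬d) ∨ (¬q ∧ d).

(q AND (NOT d)) OR ((NOT q) AND d)


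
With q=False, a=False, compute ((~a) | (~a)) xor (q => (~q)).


Substitute q=False, a=False:
~a = True
~a = True
(~a) | (~a) = True | True = True
~q = True
q => (~q) = False => True = True
((~a) | (~a)) xor (q => (~q)) = True xor True = False

False


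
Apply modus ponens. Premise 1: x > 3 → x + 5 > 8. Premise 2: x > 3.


Modus ponens: from (P → Q) and P, infer Q.
P = 'x > 3' is asserted, and P → Q holds, so Q follows.

x + 5 > 8.


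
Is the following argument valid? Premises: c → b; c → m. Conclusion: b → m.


This is (no valid rule). There exist truth assignments where the premises are all true but the conclusion is false.

Invalid.


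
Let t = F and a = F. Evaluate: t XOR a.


Exclusive or is true when exactly one operand is true.
Substitute: t=F, a=F.
F XOR F evaluates to F.

F


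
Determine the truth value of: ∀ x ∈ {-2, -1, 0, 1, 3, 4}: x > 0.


Evaluate the predicate on each element: -2:F, -1:F, 0:F, 1:T, 3:T, 4:T.
Counterexample x = -2 fails the predicate.

F


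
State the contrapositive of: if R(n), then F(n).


The contrapositive of (P → Q) is (¬Q → ¬P); it is logically equivalent to the original.
Here P = 'R(n)' and Q = 'F(n)'.

If not (F(n)), then not (R(n)).


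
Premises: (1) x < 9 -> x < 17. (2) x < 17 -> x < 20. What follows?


Hypothetical syllogism: from (P → Q) and (Q → R), infer (P → R).
Chain the two implications through the shared middle term 'x < 17'.

x < 9 -> x < 20


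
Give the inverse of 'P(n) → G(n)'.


The inverse of (P → Q) is (¬P → ¬Q). It is equivalent to the converse, not to the original.
Here P = 'P(n)' and Q = 'G(n)'.

If not (P(n)), then not (G(n)).


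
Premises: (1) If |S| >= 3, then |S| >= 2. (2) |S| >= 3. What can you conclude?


Modus ponens: from (P → Q) and P, infer Q.
P = '|S| >= 3' is asserted, and P → Q holds, so Q follows.

|S| >= 2.


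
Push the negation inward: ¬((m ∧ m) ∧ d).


De Morgan: the negation of a conjunction is the disjunction of the negations.
Distribute ¬ across ∧, flipping it to ∨, and negate each literal.

((¬m) ∨ (¬m)) ∨ (¬d)


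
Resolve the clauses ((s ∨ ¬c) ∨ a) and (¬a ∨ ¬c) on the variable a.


The clauses contain complementary literals a and ¬a.
Resolution eliminates this pair and disjoins the remaining literals (merging duplicates).

(s ∨ ¬c)


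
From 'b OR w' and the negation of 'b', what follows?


Disjunctive syllogism: from (P ∨ Q) and ¬P, infer Q.
One disjunct, 'b', is ruled out; the other must hold.

w


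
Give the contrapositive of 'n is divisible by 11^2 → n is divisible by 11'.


The contrapositive of (P → Q) is (¬Q → ¬P); it is logically equivalent to the original.
Here P = 'n is divisible by 11^2' and Q = 'n is divisible by 11'.

If not (n is divisible by 11), then not (n is divisible by 11^2).


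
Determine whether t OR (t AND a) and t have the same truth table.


Compare truth tables:
a | t | φ | ψ
-------------
F | F | F | F
T | F | F | F
F | T | T | T
T | T | T | T
The columns φ and ψ agree on every row.

Yes, they are logically equivalent.


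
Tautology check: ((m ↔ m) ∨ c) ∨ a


Build the truth table over {a, c, m}:
a | c | m | φ
-------------
F | F | F | T
T | F | F | T
F | T | F | T
T | T | F | T
F | F | T | T
T | F | T | T
F | T | T | T
T | T | T | T
Every row evaluates to true.

Yes, it is a tautology.


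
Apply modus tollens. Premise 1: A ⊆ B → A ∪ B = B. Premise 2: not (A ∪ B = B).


Modus tollens: from (P → Q) and ¬Q, infer ¬P.
Q = 'A ∪ B = B' is denied; since P → Q, P must also fail.

Not (A ⊆ B).


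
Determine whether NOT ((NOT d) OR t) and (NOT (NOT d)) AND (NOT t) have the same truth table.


Compare truth tables:
d | t | φ | ψ
-------------
F | F | F | F
T | F | T | T
F | T | F | F
T | T | F | F
The columns φ and ψ agree on every row.

Yes, they are logically equivalent.


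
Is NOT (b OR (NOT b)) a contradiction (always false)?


Truth table over {b}:
b | φ
-----
F | F
T | F
Every row is false.

Yes, it is a contradiction.


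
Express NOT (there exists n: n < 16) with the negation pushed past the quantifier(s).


¬(for all x: φ) = there exists x: ¬φ, and ¬(there exists x: φ) = for all x: ¬φ.
Apply to the existential statement.

for all n: NOT(n < 16)


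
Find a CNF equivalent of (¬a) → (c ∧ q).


Step 1: Rewrite (¬a) → (c ∧ q) as ¬(¬a) ∨ (c ∧ q).
Step 2: Distribute ∨ over ∧.
Step 3: Eliminate any double negations (¬¬X = X).

(a ∨ c) ∧ (a ∨ q)


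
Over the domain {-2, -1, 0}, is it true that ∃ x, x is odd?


Evaluate the predicate on each element: -2:F, -1:T, 0:F.
Witness x = -1 satisfies the predicate.

T


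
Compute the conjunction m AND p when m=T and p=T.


Conjunction is true only when both operands are true.
Substitute: m=T, p=T.
T AND T evaluates to T.

T


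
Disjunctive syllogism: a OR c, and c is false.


Disjunctive syllogism: from (P ∨ Q) and ¬P, infer Q.
One disjunct, 'c', is ruled out; the other must hold.

a


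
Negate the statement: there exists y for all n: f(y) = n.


Negation flips each quantifier (∀↔∃) and negates the inner predicate.
¬(there exists y for all n: φ) = for all y there exists n: ¬φ.

for all y there exists n: NOT(f(y) = n)


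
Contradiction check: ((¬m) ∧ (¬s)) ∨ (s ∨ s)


Truth table over {m, s}:
m | s | φ
---------
F | F | T
T | F | F
F | T | T
T | T | T
Satisfying assignment at row 1: m=F, s=F gives T.

No, it is not a contradiction.


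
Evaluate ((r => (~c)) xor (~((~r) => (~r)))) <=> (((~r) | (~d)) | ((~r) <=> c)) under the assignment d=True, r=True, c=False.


Substitute d=True, r=True, c=False:
… (earlier sub-steps elided)
(~r) => (~r) = False => False = True
~((~r) => (~r)) = False
(r => (~c)) xor (~((~r) => (~r))) = True xor False = True
~r = False
~d = False
(~r) | (~d) = False | False = False
~r = False
(~r) <=> c = False <=> False = True
((~r) | (~d)) | ((~r) <=> c) = False | True = True
((r => (~c)) xor (~((~r) => (~r)))) <=> (((~r) | (~d)) | ((~r) <=> c)) = True <=> True = True

True


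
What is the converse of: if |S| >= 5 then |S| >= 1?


The converse of (P → Q) is (Q → P). It is not in general equivalent to the original.
Here P = '|S| >= 5' and Q = '|S| >= 1'.

If |S| >= 1, then |S| >= 5.


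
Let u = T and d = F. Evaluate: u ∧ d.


Conjunction is true only when both operands are true.
Substitute: u=T, d=F.
T ∧ F evaluates to F.

F


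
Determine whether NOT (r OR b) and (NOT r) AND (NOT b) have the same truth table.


Compare truth tables:
b | r | φ | ψ
-------------
F | F | T | T
T | F | F | F
F | T | F | F
T | T | F | F
The columns φ and ψ agree on every row.

Yes, they are logically equivalent.


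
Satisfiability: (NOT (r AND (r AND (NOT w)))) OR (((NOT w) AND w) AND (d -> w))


Search for a satisfying assignment over {d, r, w}.
Try d=F, r=F, w=F: the formula evaluates to T.
A satisfying assignment exists.

Satisfiable.


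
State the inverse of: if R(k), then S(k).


The inverse of (P → Q) is (¬P → ¬Q). It is equivalent to the converse, not to the original.
Here P = 'R(k)' and Q = 'S(k)'.

If not (R(k)), then not (S(k)).


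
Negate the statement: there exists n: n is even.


¬(for all x: φ) = there exists x: ¬φ, and ¬(there exists x: φ) = for all x: ¬φ.
Apply to the existential statement.

for all n: NOT(n is even)


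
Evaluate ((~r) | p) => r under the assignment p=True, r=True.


Substitute p=True, r=True:
~r = False
(~r) | p = False | True = True
((~r) | p) => r = True => True = True

True


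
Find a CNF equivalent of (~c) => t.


Step 1: Rewrite (¬c) → t as ¬(¬c) ∨ t.
Step 2: Eliminate any double negations (¬¬X = X).

c | t


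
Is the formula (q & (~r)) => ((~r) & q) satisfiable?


Search for a satisfying assignment over {q, r}.
Try q=False, r=False: the formula evaluates to True.
A satisfying assignment exists.

Satisfiable.


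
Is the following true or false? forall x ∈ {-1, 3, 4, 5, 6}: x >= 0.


Evaluate the predicate on each element: -1:False, 3:True, 4:True, 5:True, 6:True.
Counterexample x = -1 fails the predicate.

False


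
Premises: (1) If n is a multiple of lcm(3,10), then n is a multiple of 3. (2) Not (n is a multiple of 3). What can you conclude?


Modus tollens: from (P → Q) and ¬Q, infer ¬P.
Q = 'n is a multiple of 3' is denied; since P → Q, P must also fail.

Not (n is a multiple of lcm(3,10)).


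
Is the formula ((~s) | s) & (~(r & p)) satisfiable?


Search for a satisfying assignment over {p, r, s}.
Try p=False, r=False, s=False: the formula evaluates to True.
A satisfying assignment exists.

Satisfiable.


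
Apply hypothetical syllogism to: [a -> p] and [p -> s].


Hypothetical syllogism: from (P → Q) and (Q → R), infer (P → R).
Chain the two implications through the shared middle term 'p'.

a -> s


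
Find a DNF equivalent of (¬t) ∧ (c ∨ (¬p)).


Step 1: Distribute ∧ over ∨: (¬t) ∧ (c ∨ (¬p)) = ((¬t) ∧ c) ∨ ((¬t) ∧ (¬p)).

((¬t) ∧ c) ∨ ((¬t) ∧ (¬p))


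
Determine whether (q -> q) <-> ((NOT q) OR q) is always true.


Build the truth table over {q}:
q | φ
-----
F | T
T | T
Every row evaluates to true.

Yes, it is a tautology.


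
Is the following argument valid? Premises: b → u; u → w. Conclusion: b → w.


This matches the form of hypothetical syllogism: the conclusion follows in every model of the premises.

Valid.


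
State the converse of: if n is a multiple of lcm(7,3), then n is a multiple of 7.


The converse of (P → Q) is (Q → P). It is not in general equivalent to the original.
Here P = 'n is a multiple of lcm(7,3)' and Q = 'n is a multiple of 7'.

If n is a multiple of 7, then n is a multiple of lcm(7,3).


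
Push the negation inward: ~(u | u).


De Morgan: the negation of a disjunction is the conjunction of the negations.
Distribute ~ across |, flipping it to &, and negate each literal.

(~u) & (~u)


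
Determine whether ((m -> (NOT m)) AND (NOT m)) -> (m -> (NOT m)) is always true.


Build the truth table over {m}:
m | φ
-----
F | T
T | T
Every row evaluates to true.

Yes, it is a tautology.


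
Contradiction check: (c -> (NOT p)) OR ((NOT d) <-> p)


Truth table over {c, d, p}:
c | d | p | φ
-------------
F | F | F | T
T | F | F | T
F | T | F | T
T | T | F | T
F | F | T | T
T | F | T | T
F | T | T | T
T | T | T | F
Satisfying assignment at row 1: c=F, d=F, p=F gives T.

No, it is not a contradiction.


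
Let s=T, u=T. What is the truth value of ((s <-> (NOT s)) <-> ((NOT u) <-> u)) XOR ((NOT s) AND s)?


Substitute s=T, u=T:
NOT s = F
s <-> (NOT s) = T <-> F = F
NOT u = F
(NOT u) <-> u = F <-> T = F
(s <-> (NOT s)) <-> ((NOT u) <-> u) = F <-> F = T
NOT s = F
(NOT s) AND s = F AND T = F
((s <-> (NOT s)) <-> ((NOT u) <-> u)) XOR ((NOT s) AND s) = T XOR F = T

T


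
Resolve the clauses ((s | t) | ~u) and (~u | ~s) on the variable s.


The clauses contain complementary literals s and ~s.
Resolution eliminates this pair and disjoins the remaining literals (merging duplicates).

(~u | t)


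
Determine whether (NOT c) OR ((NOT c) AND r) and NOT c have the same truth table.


Compare truth tables:
c | r | φ | ψ
-------------
F | F | T | T
T | F | F | F
F | T | T | T
T | T | F | F
The columns φ and ψ agree on every row.

Yes, they are logically equivalent.


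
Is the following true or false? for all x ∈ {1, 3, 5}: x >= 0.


Evaluate the predicate on each element: 1:T, 3:T, 5:T.
Every element satisfies the predicate.

T


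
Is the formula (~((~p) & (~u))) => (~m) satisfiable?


Search for a satisfying assignment over {m, p, u}.
Try m=False, p=False, u=False: the formula evaluates to True.
A satisfying assignment exists.

Satisfiable.


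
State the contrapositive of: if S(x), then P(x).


The contrapositive of (P → Q) is (¬Q → ¬P); it is logically equivalent to the original.
Here P = 'S(x)' and Q = 'P(x)'.

If not (P(x)), then not (S(x)).


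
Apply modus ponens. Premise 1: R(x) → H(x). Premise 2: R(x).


Modus ponens: from (P → Q) and P, infer Q.
P = 'R(x)' is asserted, and P → Q holds, so Q follows.

H(x).


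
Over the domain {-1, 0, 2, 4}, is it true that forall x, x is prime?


Evaluate the predicate on each element: -1:False, 0:False, 2:True, 4:False.
Counterexample x = -1 fails the predicate.

False


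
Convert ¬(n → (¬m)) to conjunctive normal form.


Step 1: Rewrite n → (¬m) as ¬n ∨ (¬m).
Step 2: Negate: ¬(¬n ∨ (¬m)) = n ∧ ¬(¬m) (De Morgan + double negation).
Step 3: Eliminate any double negations (¬¬X = X).

n ∧ m


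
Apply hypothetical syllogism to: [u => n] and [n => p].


Hypothetical syllogism: from (P → Q) and (Q → R), infer (P → R).
Chain the two implications through the shared middle term 'n'.

u => p


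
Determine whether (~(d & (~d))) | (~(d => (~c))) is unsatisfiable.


Truth table over {c, d}:
c | d | φ
---------
False | False | True
True | False | True
False | True | True
True | True | True
Satisfying assignment at row 1: c=False, d=False gives True.

No, it is not a contradiction.


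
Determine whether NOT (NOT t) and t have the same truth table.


Compare truth tables:
t | φ | ψ
---------
F | F | F
T | T | T
The columns φ and ψ agree on every row.

Yes, they are logically equivalent.


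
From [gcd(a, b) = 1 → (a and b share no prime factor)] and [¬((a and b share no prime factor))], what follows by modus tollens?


Modus tollens: from (P → Q) and ¬Q, infer ¬P.
Q = '(a and b share no prime factor)' is denied; since P → Q, P must also fail.

Not (gcd(a, b) = 1).


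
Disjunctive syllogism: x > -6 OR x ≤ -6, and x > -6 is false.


Disjunctive syllogism: from (P ∨ Q) and ¬P, infer Q.
One disjunct, 'x > -6', is ruled out; the other must hold.

x ≤ -6


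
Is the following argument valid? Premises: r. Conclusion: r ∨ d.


This matches the form of disjunction introduction: the conclusion follows in every model of the premises.

Valid.


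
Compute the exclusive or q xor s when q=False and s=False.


Exclusive or is true when exactly one operand is true.
Substitute: q=False, s=False.
False xor False evaluates to False.

False


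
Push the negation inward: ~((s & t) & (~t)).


De Morgan: the negation of a conjunction is the disjunction of the negations.
Distribute ~ across &, flipping it to |, and negate each literal.

((~s) | (~t)) | t


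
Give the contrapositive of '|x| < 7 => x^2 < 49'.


The contrapositive of (P → Q) is (¬Q → ¬P); it is logically equivalent to the original.
Here P = '|x| < 7' and Q = 'x^2 < 49'.

If not (x^2 < 49), then not (|x| < 7).


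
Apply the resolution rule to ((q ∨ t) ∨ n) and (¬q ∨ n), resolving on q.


The clauses contain complementary literals q and ¬q.
Resolution eliminates this pair and disjoins the remaining literals (merging duplicates).

(n ∨ t)


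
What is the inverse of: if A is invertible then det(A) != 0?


The inverse of (P → Q) is (¬P → ¬Q). It is equivalent to the converse, not to the original.
Here P = 'A is invertible' and Q = 'det(A) != 0'.

If not (A is invertible), then not (det(A) != 0).


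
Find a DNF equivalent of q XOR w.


Step 1: q ⊕ w is true exactly when they disagree: (q ∧ ¬w) ∨ (¬q ∧ w).

(q AND (NOT w)) OR ((NOT q) AND w)


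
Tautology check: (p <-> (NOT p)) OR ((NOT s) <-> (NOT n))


Build the truth table over {n, p, s}:
n | p | s | φ
-------------
F | F | F | T
T | F | F | F
F | T | F | T
T | T | F | F
F | F | T | F
T | F | T | T
F | T | T | F
T | T | T | T
Counterexample at row 2: with n=T, p=F, s=F, the formula is F.

No, it is not a tautology.


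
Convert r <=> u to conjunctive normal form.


Step 1: Rewrite r ↔ u as (r → u) ∧ (u → r).
Step 2: Rewrite each implication as a disjunction.

((~r) | u) & ((~u) | r)


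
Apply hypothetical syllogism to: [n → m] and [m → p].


Hypothetical syllogism: from (P → Q) and (Q → R), infer (P → R).
Chain the two implications through the shared middle term 'm'.

n → p


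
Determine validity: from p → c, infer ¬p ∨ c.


This matches the form of material implication: the conclusion follows in every model of the premises.

Valid.


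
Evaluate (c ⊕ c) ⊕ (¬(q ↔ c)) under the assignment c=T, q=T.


Substitute c=T, q=T:
c ⊕ c = T ⊕ T = F
q ↔ c = T ↔ T = T
¬(q ↔ c) = F
(c ⊕ c) ⊕ (¬(q ↔ c)) = F ⊕ F = F

F


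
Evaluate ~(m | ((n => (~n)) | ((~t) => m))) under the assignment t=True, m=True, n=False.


Substitute t=True, m=True, n=False:
~n = True
n => (~n) = False => True = True
~t = False
(~t) => m = False => True = True
(n => (~n)) | ((~t) => m) = True | True = True
m | ((n => (~n)) | ((~t) => m)) = True | True = True
~(m | ((n => (~n)) | ((~t) => m))) = False

False


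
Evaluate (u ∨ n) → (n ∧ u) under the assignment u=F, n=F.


Substitute u=F, n=F:
u ∨ n = F ∨ F = F
n ∧ u = F ∧ F = F
(u ∨ n) → (n ∧ u) = F → F = T

T


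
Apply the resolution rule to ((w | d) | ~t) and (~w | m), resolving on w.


The clauses contain complementary literals w and ~w.
Resolution eliminates this pair and disjoins the remaining literals (merging duplicates).

((~t | d) | m)


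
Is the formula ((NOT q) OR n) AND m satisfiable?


Search for a satisfying assignment over {m, n, q}.
Try m=T, n=F, q=F: the formula evaluates to T.
A satisfying assignment exists.

Satisfiable.


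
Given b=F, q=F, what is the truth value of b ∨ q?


Disjunction is false only when both operands are false.
Substitute: b=F, q=F.
F ∨ F evaluates to F.

F


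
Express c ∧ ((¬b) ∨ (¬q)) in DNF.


Step 1: Distribute ∧ over ∨: c ∧ ((¬b) ∨ (¬q)) = (c ∧ (¬b)) ∨ (c ∧ (¬q)).

(c ∧ (¬b)) ∨ (c ∧ (¬q))


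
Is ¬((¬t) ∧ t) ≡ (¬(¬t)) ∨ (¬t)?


Compare truth tables:
t | φ | ψ
---------
F | T | T
T | T | T
The columns φ and ψ agree on every row.

Yes, they are logically equivalent.


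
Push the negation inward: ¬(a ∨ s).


De Morgan: the negation of a disjunction is the conjunction of the negations.
Distribute ¬ across ∨, flipping it to ∧, and negate each literal.

(¬a) ∧ (¬s)


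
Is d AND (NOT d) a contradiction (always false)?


Truth table over {d}:
d | φ
-----
F | F
T | F
Every row is false.

Yes, it is a contradiction.


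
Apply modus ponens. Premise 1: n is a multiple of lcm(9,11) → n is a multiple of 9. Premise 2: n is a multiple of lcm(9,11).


Modus ponens: from (P → Q) and P, infer Q.
P = 'n is a multiple of lcm(9,11)' is asserted, and P → Q holds, so Q follows.

n is a multiple of 9.


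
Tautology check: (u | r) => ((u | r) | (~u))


Build the truth table over {r, u}:
r | u | φ
---------
False | False | True
True | False | True
False | True | True
True | True | True
Every row evaluates to true.

Yes, it is a tautology.


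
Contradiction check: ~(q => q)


Truth table over {q}:
q | φ
-----
False | False
True | False
Every row is false.

Yes, it is a contradiction.


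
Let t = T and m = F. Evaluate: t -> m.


Implication is false only when antecedent is true and consequent is false.
Substitute: t=T, m=F.
T -> F evaluates to F.

F


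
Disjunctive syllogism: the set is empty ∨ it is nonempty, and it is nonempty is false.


Disjunctive syllogism: from (P ∨ Q) and ¬P, infer Q.
One disjunct, 'it is nonempty', is ruled out; the other must hold.

the set is empty


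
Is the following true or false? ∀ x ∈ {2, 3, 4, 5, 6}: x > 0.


Evaluate the predicate on each element: 2:T, 3:T, 4:T, 5:T, 6:T.
Every element satisfies the predicate.

T


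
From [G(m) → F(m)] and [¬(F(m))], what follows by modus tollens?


Modus tollens: from (P → Q) and ¬Q, infer ¬P.
Q = 'F(m)' is denied; since P → Q, P must also fail.

Not (G(m)).


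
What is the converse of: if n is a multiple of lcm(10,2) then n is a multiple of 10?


The converse of (P → Q) is (Q → P). It is not in general equivalent to the original.
Here P = 'n is a multiple of lcm(10,2)' and Q = 'n is a multiple of 10'.

If n is a multiple of 10, then n is a multiple of lcm(10,2).


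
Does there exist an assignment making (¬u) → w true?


Search for a satisfying assignment over {u, w}.
Try u=T, w=F: the formula evaluates to T.
A satisfying assignment exists.

Satisfiable.


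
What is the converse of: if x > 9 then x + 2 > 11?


The converse of (P → Q) is (Q → P). It is not in general equivalent to the original.
Here P = 'x > 9' and Q = 'x + 2 > 11'.

If x + 2 > 11, then x > 9.


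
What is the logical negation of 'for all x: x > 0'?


¬(for all x: φ) = there exists x: ¬φ, and ¬(there exists x: φ) = for all x: ¬φ.
Apply to the universal statement.

there exists x: NOT(x > 0)


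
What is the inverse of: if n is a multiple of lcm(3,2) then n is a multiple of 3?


The inverse of (P → Q) is (¬P → ¬Q). It is equivalent to the converse, not to the original.
Here P = 'n is a multiple of lcm(3,2)' and Q = 'n is a multiple of 3'.

If not (n is a multiple of lcm(3,2)), then not (n is a multiple of 3).


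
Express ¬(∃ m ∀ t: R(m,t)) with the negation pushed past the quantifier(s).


Negation flips each quantifier (∀↔∃) and negates the inner predicate.
¬(∃ m ∀ t: φ) = ∀ m ∃ t: ¬φ.

∀ m ∃ t: ¬(R(m,t))


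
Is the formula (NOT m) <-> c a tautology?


Build the truth table over {c, m}:
c | m | φ
---------
F | F | F
T | F | T
F | T | T
T | T | F
Counterexample at row 1: with c=F, m=F, the formula is F.

No, it is not a tautology.


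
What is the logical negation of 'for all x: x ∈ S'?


¬(for all x: φ) = there exists x: ¬φ, and ¬(there exists x: φ) = for all x: ¬φ.
Apply to the universal statement.

there exists x: NOT(x ∈ S)


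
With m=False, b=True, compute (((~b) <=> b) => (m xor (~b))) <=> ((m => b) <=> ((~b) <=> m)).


Substitute m=False, b=True:
~b = False
(~b) <=> b = False <=> True = False
~b = False
m xor (~b) = False xor False = False
((~b) <=> b) => (m xor (~b)) = False => False = True
m => b = False => True = True
~b = False
(~b) <=> m = False <=> False = True
(m => b) <=> ((~b) <=> m) = True <=> True = True
(((~b) <=> b) => (m xor (~b))) <=> ((m => b) <=> ((~b) <=> m)) = True <=> True = True

True


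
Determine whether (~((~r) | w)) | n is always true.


Build the truth table over {n, r, w}:
n | r | w | φ
-------------
False | False | False | False
True | False | False | True
False | True | False | True
True | True | False | True
False | False | True | False
True | False | True | True
False | True | True | False
True | True | True | True
Counterexample at row 1: with n=False, r=False, w=False, the formula is False.

No, it is not a tautology.


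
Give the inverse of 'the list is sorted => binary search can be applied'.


The inverse of (P → Q) is (¬P → ¬Q). It is equivalent to the converse, not to the original.
Here P = 'the list is sorted' and Q = 'binary search can be applied'.

If not (the list is sorted), then not (binary search can be applied).


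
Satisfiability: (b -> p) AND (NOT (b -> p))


Check all 4 assignments over {b, p}:
b | p | φ
---------
F | F | F
T | F | F
F | T | F
T | T | F
No assignment makes the formula true.

Unsatisfiable.


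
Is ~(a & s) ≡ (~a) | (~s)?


Compare truth tables:
a | s | φ | ψ
-------------
False | False | True | True
True | False | True | True
False | True | True | True
True | True | False | False
The columns φ and ψ agree on every row.

Yes, they are logically equivalent.


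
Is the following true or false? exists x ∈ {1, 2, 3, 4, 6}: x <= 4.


Evaluate the predicate on each element: 1:True, 2:True, 3:True, 4:True, 6:False.
Witness x = 1 satisfies the predicate.

True


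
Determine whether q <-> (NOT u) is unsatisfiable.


Truth table over {q, u}:
q | u | φ
---------
F | F | F
T | F | T
F | T | T
T | T | F
Satisfying assignment at row 2: q=T, u=F gives T.

No, it is not a contradiction.


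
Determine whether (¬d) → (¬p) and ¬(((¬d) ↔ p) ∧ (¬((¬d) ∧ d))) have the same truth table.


Compare truth tables:
d | p | φ | ψ
-------------
F | F | T | T
T | F | T | F
F | T | F | F
T | T | T | T
They differ at row 2 (d=T, p=F): φ=T but ψ=F.

No, they are not logically equivalent.


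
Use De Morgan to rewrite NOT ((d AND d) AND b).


De Morgan: the negation of a conjunction is the disjunction of the negations.
Distribute NOT across AND, flipping it to OR, and negate each literal.

((NOT d) OR (NOT d)) OR (NOT b)


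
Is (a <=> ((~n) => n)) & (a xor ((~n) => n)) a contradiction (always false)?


Truth table over {a, n}:
a | n | φ
---------
False | False | False
True | False | False
False | True | False
True | True | False
Every row is false.

Yes, it is a contradiction.


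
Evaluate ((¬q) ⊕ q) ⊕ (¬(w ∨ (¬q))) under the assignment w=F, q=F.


Substitute w=F, q=F:
¬q = T
(¬q) ⊕ q = T ⊕ F = T
¬q = T
w ∨ (¬q) = F ∨ T = T
¬(w ∨ (¬q)) = F
((¬q) ⊕ q) ⊕ (¬(w ∨ (¬q))) = T ⊕ F = T

T


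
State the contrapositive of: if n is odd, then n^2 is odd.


The contrapositive of (P → Q) is (¬Q → ¬P); it is logically equivalent to the original.
Here P = 'n is odd' and Q = 'n^2 is odd'.

If not (n^2 is odd), then not (n is odd).


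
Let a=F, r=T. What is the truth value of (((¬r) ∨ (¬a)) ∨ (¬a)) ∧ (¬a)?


Substitute a=F, r=T:
¬r = F
¬a = T
(¬r) ∨ (¬a) = F ∨ T = T
¬a = T
((¬r) ∨ (¬a)) ∨ (¬a) = T ∨ T = T
¬a = T
(((¬r) ∨ (¬a)) ∨ (¬a)) ∧ (¬a) = T ∧ T = T

T


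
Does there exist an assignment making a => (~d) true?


Search for a satisfying assignment over {a, d}.
Try a=False, d=False: the formula evaluates to True.
A satisfying assignment exists.

Satisfiable.


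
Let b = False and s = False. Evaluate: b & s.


Conjunction is true only when both operands are true.
Substitute: b=False, s=False.
False & False evaluates to False.

False


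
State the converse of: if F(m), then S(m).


The converse of (P → Q) is (Q → P). It is not in general equivalent to the original.
Here P = 'F(m)' and Q = 'S(m)'.

If S(m), then F(m).


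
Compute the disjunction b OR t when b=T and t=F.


Disjunction is false only when both operands are false.
Substitute: b=T, t=F.
T OR F evaluates to T.

T


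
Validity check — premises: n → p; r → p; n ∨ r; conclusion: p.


This matches the form of proof by cases: the conclusion follows in every model of the premises.

Valid.


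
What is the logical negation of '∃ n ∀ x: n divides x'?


Negation flips each quantifier (∀↔∃) and negates the inner predicate.
¬(∃ n ∀ x: φ) = ∀ n ∃ x: ¬φ.

∀ n ∃ x: ¬(n divides x)


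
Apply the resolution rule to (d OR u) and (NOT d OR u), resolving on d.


The clauses contain complementary literals d and NOTd.
Resolution eliminates this pair and disjoins the remaining literals (merging duplicates).

u


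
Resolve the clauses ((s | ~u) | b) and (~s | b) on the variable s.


The clauses contain complementary literals s and ~s.
Resolution eliminates this pair and disjoins the remaining literals (merging duplicates).

(b | ~u)


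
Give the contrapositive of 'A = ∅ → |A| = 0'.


The contrapositive of (P → Q) is (¬Q → ¬P); it is logically equivalent to the original.
Here P = 'A = ∅' and Q = '|A| = 0'.

If not (|A| = 0), then not (A = ∅).


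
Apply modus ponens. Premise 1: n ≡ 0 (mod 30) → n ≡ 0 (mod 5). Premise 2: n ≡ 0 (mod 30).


Modus ponens: from (P → Q) and P, infer Q.
P = 'n ≡ 0 (mod 30)' is asserted, and P → Q holds, so Q follows.

n ≡ 0 (mod 5).


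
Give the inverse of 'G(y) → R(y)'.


The inverse of (P → Q) is (¬P → ¬Q). It is equivalent to the converse, not to the original.
Here P = 'G(y)' and Q = 'R(y)'.

If not (G(y)), then not (R(y)).


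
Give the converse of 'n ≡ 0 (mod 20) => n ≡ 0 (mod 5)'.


The converse of (P → Q) is (Q → P). It is not in general equivalent to the original.
Here P = 'n ≡ 0 (mod 20)' and Q = 'n ≡ 0 (mod 5)'.

If n ≡ 0 (mod 5), then n ≡ 0 (mod 20).


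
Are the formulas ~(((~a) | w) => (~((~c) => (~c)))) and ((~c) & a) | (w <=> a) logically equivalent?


Compare truth tables:
a | c | w | φ | ψ
-----------------
False | False | False | True | True
True | False | False | False | True
False | True | False | True | True
True | True | False | False | False
False | False | True | True | False
True | False | True | True | True
False | True | True | True | False
True | True | True | True | True
They differ at row 2 (a=True, c=False, w=False): φ=False but ψ=True.

No, they are not logically equivalent.


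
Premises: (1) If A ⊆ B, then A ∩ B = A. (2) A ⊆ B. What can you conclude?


Modus ponens: from (P → Q) and P, infer Q.
P = 'A ⊆ B' is asserted, and P → Q holds, so Q follows.

A ∩ B = A.


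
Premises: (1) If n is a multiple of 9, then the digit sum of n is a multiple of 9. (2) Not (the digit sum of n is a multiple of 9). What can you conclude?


Modus tollens: from (P → Q) and ¬Q, infer ¬P.
Q = 'the digit sum of n is a multiple of 9' is denied; since P → Q, P must also fail.

Not (n is a multiple of 9).


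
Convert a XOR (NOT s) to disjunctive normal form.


Step 1: a ⊕ (¬s) is true exactly when they disagree: (a ∧ ¬(¬s)) ∨ (¬a ∧ (¬s)).
Step 2: Eliminate any double negations (¬¬X = X).

(a AND s) OR ((NOT a) AND (NOT s))


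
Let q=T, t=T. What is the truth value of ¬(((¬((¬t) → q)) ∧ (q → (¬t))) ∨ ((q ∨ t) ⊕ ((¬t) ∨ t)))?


Substitute q=T, t=T:
… (earlier sub-steps elided)
¬((¬t) → q) = F
¬t = F
q → (¬t) = T → F = F
(¬((¬t) → q)) ∧ (q → (¬t)) = F ∧ F = F
q ∨ t = T ∨ T = T
¬t = F
(¬t) ∨ t = F ∨ T = T
(q ∨ t) ⊕ ((¬t) ∨ t) = T ⊕ T = F
((¬((¬t) → q)) ∧ (q → (¬t))) ∨ ((q ∨ t) ⊕ ((¬t) ∨ t)) = F ∨ F = F
¬(((¬((¬t) → q)) ∧ (q → (¬t))) ∨ ((q ∨ t) ⊕ ((¬t) ∨ t))) = T

T


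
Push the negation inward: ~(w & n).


De Morgan: the negation of a conjunction is the disjunction of the negations.
Distribute ~ across &, flipping it to |, and negate each literal.

(~w) | (~n)


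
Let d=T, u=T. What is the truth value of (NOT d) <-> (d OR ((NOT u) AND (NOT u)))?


Substitute d=T, u=T:
NOT d = F
NOT u = F
NOT u = F
(NOT u) AND (NOT u) = F AND F = F
d OR ((NOT u) AND (NOT u)) = T OR F = T
(NOT d) <-> (d OR ((NOT u) AND (NOT u))) = F <-> T = F

F


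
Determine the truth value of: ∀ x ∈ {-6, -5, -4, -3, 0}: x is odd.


Evaluate the predicate on each element: -6:F, -5:T, -4:F, -3:T, 0:F.
Counterexample x = -6 fails the predicate.

F


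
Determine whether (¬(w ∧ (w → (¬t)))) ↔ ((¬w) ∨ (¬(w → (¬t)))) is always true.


Build the truth table over {t, w}:
t | w | φ
---------
F | F | T
T | F | T
F | T | T
T | T | T
Every row evaluates to true.

Yes, it is a tautology.


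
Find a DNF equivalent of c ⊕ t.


Step 1: c ⊕ t is true exactly when they disagree: (c ∧ ¬t) ∨ (¬c ∧ t).

(c ∧ (¬t)) ∨ ((¬c) ∧ t)
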